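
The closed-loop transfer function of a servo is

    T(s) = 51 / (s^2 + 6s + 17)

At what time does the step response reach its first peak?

t_p ≈ 1.111 s

Comparing s^2 + 6s + 17 to s^2 + 2ζωₙs + ωₙ²: ωₙ = √17 ≈ 4.123 rad/s and ζ = 6/(2·√17) ≈ 0.7276.
ζωₙ = 6/2 = 3, so ω_d = ωₙ√(1−ζ²) = √(ωₙ² − (ζωₙ)²) = √(17 − 3²) = √8 ≈ 2.828 rad/s.
t_p = π/ω_d = π/2.828 ≈ 1.111 s.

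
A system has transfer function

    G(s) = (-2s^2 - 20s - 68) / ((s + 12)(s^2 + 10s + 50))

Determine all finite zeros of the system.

Set the numerator to zero: -2s^2 - 20s - 68 = 0, i.e. -2·(s^2 + 10s + 34) = 0.
Factoring: (s^2 + 10s + 34) = 0.

s = -5 + 3j, -5 - 3j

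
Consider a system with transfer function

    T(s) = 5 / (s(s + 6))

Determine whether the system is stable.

The poles can be read from the denominator factors: s = 0, -6.
Since the simple pole(s) at s = 0 lie on the jω-axis with none in the right half-plane, the system is marginally stable.

marginally stable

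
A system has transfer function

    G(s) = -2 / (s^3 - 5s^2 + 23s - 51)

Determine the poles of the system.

The poles are the roots of the denominator s^3 - 5s^2 + 23s - 51 = 0.
Trying s = 3: the polynomial evaluates to 0, so (s - 3) is a factor.
Dividing out leaves s^2 - 2s + 17 = 0.
The quadratic formula then gives s = 1 ± 4j.

s = 1 ± 4j, 3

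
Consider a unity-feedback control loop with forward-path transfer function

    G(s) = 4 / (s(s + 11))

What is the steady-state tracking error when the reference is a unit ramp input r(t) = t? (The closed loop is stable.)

e_ss = 2.750

G(s) has one pole at the origin.
This is a Type 1 system. Kv = lim_{s→0} s·G(s) = 4/11.
e_ss = 1/Kv = 1/(4/11) = 11/4 ≈ 2.750.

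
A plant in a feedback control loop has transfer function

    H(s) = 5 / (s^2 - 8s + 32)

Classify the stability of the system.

The denominator s^2 - 8s + 32 factors as (s^2 - 8s + 32), giving poles at s = 4 + 4j, 4 - 4j.
Since the pole(s) at s = 4 ± 4j lie in the right half-plane, the system is unstable.

unstable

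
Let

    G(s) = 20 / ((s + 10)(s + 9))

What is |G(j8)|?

|G(j8)| ≈ 0.1297

Substitute s = j8: numerator = 20, denominator = 26 + j152.
|G(j8)| = |20| / |26 + j152| = 20 / 154.21 ≈ 0.1297.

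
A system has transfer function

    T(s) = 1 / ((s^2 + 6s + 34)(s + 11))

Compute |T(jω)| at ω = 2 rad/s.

|T(j2)| ≈ 0.002768

Substitute s = j2: numerator = 1, denominator = 306 + j192.
|T(j2)| = |1| / |306 + j192| = 1 / 361.25 ≈ 0.002768.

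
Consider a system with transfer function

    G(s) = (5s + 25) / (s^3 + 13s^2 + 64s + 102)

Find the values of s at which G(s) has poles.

The poles are the roots of the denominator s^3 + 13s^2 + 64s + 102 = 0.
Trying s = -3: the polynomial evaluates to 0, so (s + 3) is a factor.
Dividing out leaves s^2 + 10s + 34 = 0.
The quadratic formula then gives s = -5 ± 3j.

s = -5 + 3j, -5 - 3j, -3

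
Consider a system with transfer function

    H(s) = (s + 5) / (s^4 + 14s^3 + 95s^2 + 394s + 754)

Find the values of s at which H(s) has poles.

The poles are the roots of the denominator s^4 + 14s^3 + 95s^2 + 394s + 754 = 0.
No real roots exist; factor into two real quadratics: (s^2 + 10s + 26)(s^2 + 4s + 29) = 0.
Each quadratic gives a conjugate pair via the quadratic formula.

s = -5 ± j, -2 ± 5j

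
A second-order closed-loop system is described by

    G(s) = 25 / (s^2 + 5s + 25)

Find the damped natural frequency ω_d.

Comparing s^2 + 5s + 25 to s^2 + 2ζωₙs + ωₙ²: ωₙ = 5 rad/s and ζ = 5/(2·5) = 0.5.
ζωₙ = 5/2 = 2.5, so ω_d = ωₙ√(1−ζ²) = √(ωₙ² − (ζωₙ)²) = √(25 − 2.5²) = √18.75 ≈ 4.330 rad/s.

ω_d ≈ 4.330 rad/s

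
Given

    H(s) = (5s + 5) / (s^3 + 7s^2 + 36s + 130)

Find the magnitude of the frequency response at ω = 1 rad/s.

|H(j1)| ≈ 0.05529

Substitute s = j1: numerator = 5 + j5, denominator = 123 + j35.
|H(j1)| = |5 + j5| / |123 + j35| = 7.0711 / 127.88 ≈ 0.05529.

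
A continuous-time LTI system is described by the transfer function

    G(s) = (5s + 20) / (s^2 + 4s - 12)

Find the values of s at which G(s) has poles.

The poles are the roots of the denominator s^2 + 4s - 12 = 0.
Factoring: (s - 2)(s + 6) = 0, so s = 2 and s = -6.

s = 2, -6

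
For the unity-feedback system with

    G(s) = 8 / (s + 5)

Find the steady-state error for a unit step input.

e_ss = 0.3846

G(s) has no poles at the origin.
This is a Type 0 system. Kp = lim_{s→0} G(s) = 8/5.
e_ss = 1/(1 + Kp) = 1/(1 + 8/5) = 5/13 ≈ 0.3846.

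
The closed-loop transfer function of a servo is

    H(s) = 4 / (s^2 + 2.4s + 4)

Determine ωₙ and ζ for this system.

ωₙ = 2 rad/s, ζ = 0.6

Compare the denominator to the standard form s^2 + 2ζωₙs + ωₙ².
ωₙ² = 4, so ωₙ = 2 rad/s.
2ζωₙ = 2.4, so ζ = 2.4/(2·2) = 0.6.
With ζ = 0.6 the response is underdamped.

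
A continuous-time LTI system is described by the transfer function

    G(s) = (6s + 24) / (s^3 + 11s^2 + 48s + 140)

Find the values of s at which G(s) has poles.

s = -2 + 4j, -2 - 4j, -7

The poles are the roots of the denominator s^3 + 11s^2 + 48s + 140 = 0.
Trying s = -7: the polynomial evaluates to 0, so (s + 7) is a factor.
Dividing out leaves s^2 + 4s + 20 = 0.
The quadratic formula then gives s = -2 ± 4j.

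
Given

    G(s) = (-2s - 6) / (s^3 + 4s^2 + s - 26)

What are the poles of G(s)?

The poles are the roots of the denominator s^3 + 4s^2 + s - 26 = 0.
Trying s = 2: the polynomial evaluates to 0, so (s - 2) is a factor.
Dividing out leaves s^2 + 6s + 13 = 0.
The quadratic formula then gives s = -3 ± 2j.

s = -3 ± 2j, 2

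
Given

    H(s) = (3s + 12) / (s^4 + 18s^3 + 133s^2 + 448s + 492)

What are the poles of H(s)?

The poles are the roots of the denominator s^4 + 18s^3 + 133s^2 + 448s + 492 = 0.
Trying s = -6: the polynomial evaluates to 0, so (s + 6) is a factor.
Dividing out leaves s^3 + 12s^2 + 61s + 82 = 0.
This factors further as (s^2 + 10s + 41)(s + 2) = 0.

s = -5 ± 4j, -6, -2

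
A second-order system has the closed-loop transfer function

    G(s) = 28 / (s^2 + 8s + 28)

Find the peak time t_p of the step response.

Comparing s^2 + 8s + 28 to s^2 + 2ζωₙs + ωₙ²: ωₙ = √28 ≈ 5.292 rad/s and ζ = 8/(2·√28) ≈ 0.7559.
ζωₙ = 8/2 = 4, so ω_d = ωₙ√(1−ζ²) = √(ωₙ² − (ζωₙ)²) = √(28 − 4²) = √12 ≈ 3.464 rad/s.
t_p = π/ω_d = π/3.464 ≈ 0.9069 s.

t_p ≈ 0.9069 s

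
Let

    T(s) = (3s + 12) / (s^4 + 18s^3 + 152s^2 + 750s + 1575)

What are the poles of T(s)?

The poles are the roots of the denominator s^4 + 18s^3 + 152s^2 + 750s + 1575 = 0.
Trying s = -7: the polynomial evaluates to 0, so (s + 7) is a factor.
Dividing out leaves s^3 + 11s^2 + 75s + 225 = 0.
This factors further as (s^2 + 6s + 45)(s + 5) = 0.

s = -7, -3 ± 6j, -5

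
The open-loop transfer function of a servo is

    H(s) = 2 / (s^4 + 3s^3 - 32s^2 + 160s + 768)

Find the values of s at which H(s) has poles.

The poles are the roots of the denominator s^4 + 3s^3 - 32s^2 + 160s + 768 = 0.
Trying s = -3: the polynomial evaluates to 0, so (s + 3) is a factor.
Dividing out leaves s^3 - 32s + 256 = 0.
This factors further as (s^2 - 8s + 32)(s + 8) = 0.

s = 4 ± 4j, -3, -8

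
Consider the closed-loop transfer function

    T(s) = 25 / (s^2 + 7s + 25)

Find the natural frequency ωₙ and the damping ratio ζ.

ωₙ = 5 rad/s, ζ = 0.7

Compare the denominator to the standard form s^2 + 2ζωₙs + ωₙ².
ωₙ² = 25, so ωₙ = 5 rad/s.
2ζωₙ = 7, so ζ = 7/(2·5) = 0.7.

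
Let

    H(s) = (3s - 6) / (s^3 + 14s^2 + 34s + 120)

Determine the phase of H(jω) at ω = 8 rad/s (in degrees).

∠H(j8) ≈ -93.15°

At s = j8: numerator = -6 + j24, denominator = -776 - j240.
∠H = ∠num − ∠den = 104.04° − (-162.81°) = 266.9°, which wraps to -93.15°.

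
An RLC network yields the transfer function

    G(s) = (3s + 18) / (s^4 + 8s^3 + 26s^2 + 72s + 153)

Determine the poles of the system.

The poles are the roots of the denominator s^4 + 8s^3 + 26s^2 + 72s + 153 = 0.
No real roots exist; factor into two real quadratics: (s^2 + 9)(s^2 + 8s + 17) = 0.
Each quadratic gives a conjugate pair via the quadratic formula.

s = 3j, -3j, -4 + j, -4 - j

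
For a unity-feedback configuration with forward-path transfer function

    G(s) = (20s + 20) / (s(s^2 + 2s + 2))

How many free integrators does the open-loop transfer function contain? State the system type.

The denominator has 1 factor of s at the origin (free integrator), so this is a Type 1 system.

Type 1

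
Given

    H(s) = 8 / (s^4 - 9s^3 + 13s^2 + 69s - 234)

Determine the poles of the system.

The poles are the roots of the denominator s^4 - 9s^3 + 13s^2 + 69s - 234 = 0.
Trying s = -3: the polynomial evaluates to 0, so (s + 3) is a factor.
Dividing out leaves s^3 - 12s^2 + 49s - 78 = 0.
This factors further as (s^2 - 6s + 13)(s - 6) = 0.

s = 3 + 2j, 3 - 2j, -3, 6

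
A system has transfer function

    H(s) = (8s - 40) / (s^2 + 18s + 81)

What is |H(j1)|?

Substitute s = j1: numerator = -40 + j8, denominator = 80 + j18.
|H(j1)| = |-40 + j8| / |80 + j18| = 40.792 / 82 ≈ 0.4975.

|H(j1)| ≈ 0.4975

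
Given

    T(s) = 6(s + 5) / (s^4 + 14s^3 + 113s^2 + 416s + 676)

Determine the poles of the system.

s = -3 + 2j, -3 - 2j, -4 + 6j, -4 - 6j

The poles are the roots of the denominator s^4 + 14s^3 + 113s^2 + 416s + 676 = 0.
No real roots exist; factor into two real quadratics: (s^2 + 6s + 13)(s^2 + 8s + 52) = 0.
Each quadratic gives a conjugate pair via the quadratic formula.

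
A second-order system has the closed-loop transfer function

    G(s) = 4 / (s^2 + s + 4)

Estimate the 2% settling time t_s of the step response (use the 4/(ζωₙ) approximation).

t_s ≈ 8 s

Comparing s^2 + s + 4 to s^2 + 2ζωₙs + ωₙ²: ωₙ = 2 rad/s and ζ = 1/(2·2) = 0.25.
ζωₙ = 1/2 = 0.5, so t_s ≈ 4/(ζωₙ) = 4/0.5 = 8 s.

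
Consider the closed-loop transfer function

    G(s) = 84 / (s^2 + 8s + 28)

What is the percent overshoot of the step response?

Comparing s^2 + 8s + 28 to s^2 + 2ζωₙs + ωₙ²: ωₙ = √28 ≈ 5.292 rad/s and ζ = 8/(2·√28) ≈ 0.7559.
%OS = 100·exp(−πζ/√(1−ζ²)) = 100·exp(−π·0.7559/√(1−0.7559²)) ≈ 2.66%.

%OS ≈ 2.66%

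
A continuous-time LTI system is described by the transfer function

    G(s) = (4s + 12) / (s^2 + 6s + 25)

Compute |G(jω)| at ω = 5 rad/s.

Substitute s = j5: numerator = 12 + j20, denominator = j30.
|G(j5)| = |12 + j20| / |j30| = 23.324 / 30 ≈ 0.7775.

|G(j5)| ≈ 0.7775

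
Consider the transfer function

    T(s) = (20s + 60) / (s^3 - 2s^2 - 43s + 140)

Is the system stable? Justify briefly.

unstable

The denominator s^3 - 2s^2 - 43s + 140 factors as (s + 7)(s - 5)(s - 4), giving poles at s = -7, 5, 4.
Since the pole(s) at s = 5, 4 lie in the right half-plane, the system is unstable.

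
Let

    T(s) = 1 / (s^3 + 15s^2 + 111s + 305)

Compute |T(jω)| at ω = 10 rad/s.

|T(j10)| ≈ 0.0008333

Substitute s = j10: numerator = 1, denominator = -1195 + j110.
|T(j10)| = |1| / |-1195 + j110| = 1 / 1200.1 ≈ 0.0008333.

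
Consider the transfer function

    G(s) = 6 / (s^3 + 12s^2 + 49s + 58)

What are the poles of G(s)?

The poles are the roots of the denominator s^3 + 12s^2 + 49s + 58 = 0.
Trying s = -2: the polynomial evaluates to 0, so (s + 2) is a factor.
Dividing out leaves s^2 + 10s + 29 = 0.
The quadratic formula then gives s = -5 ± 2j.

s = -5 + 2j, -5 - 2j, -2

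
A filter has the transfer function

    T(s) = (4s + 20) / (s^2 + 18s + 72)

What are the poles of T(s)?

s = -6, -12

The poles are the roots of the denominator s^2 + 18s + 72 = 0.
Factoring: (s + 6)(s + 12) = 0, so s = -6 and s = -12.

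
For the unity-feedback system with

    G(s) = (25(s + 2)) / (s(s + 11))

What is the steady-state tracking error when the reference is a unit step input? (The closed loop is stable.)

G(s) has one pole at the origin.
This is a Type 1 system; for a step input the steady-state error is zero.

e_ss = 0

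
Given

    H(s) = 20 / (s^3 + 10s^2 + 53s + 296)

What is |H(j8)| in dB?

Substitute s = j8: numerator = 20, denominator = -344 - j88.
|H(j8)| = |20| / |-344 - j88| = 20 / 355.08 ≈ 0.05633.
In decibels: 20·log₁₀(0.05633) ≈ -25.0 dB.

|H(j8)|_dB ≈ -25.0 dB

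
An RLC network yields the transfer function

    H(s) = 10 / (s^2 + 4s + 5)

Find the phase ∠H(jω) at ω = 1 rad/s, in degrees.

At s = j1: numerator = 10, denominator = 4 + j4.
∠H = ∠num − ∠den = 0° − (45°) = -45°.

∠H(j1) ≈ -45°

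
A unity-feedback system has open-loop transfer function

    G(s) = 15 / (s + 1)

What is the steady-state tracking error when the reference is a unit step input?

G(s) has no poles at the origin.
This is a Type 0 system. Kp = lim_{s→0} G(s) = 15/1.
e_ss = 1/(1 + Kp) = 1/(1 + 15) = 1/16 ≈ 0.06250.

e_ss = 0.06250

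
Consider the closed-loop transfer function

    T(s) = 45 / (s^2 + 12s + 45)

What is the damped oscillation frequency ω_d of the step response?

Comparing s^2 + 12s + 45 to s^2 + 2ζωₙs + ωₙ²: ωₙ = √45 ≈ 6.708 rad/s and ζ = 12/(2·√45) ≈ 0.8944.
ζωₙ = 12/2 = 6, so ω_d = ωₙ√(1−ζ²) = √(ωₙ² − (ζωₙ)²) = √(45 − 6²) = √9 = 3 rad/s.

ω_d = 3 rad/s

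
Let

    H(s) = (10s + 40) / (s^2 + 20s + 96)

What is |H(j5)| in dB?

Substitute s = j5: numerator = 40 + j50, denominator = 71 + j100.
|H(j5)| = |40 + j50| / |71 + j100| = 64.031 / 122.64 ≈ 0.5221.
In decibels: 20·log₁₀(0.5221) ≈ -5.64 dB.

|H(j5)|_dB ≈ -5.64 dB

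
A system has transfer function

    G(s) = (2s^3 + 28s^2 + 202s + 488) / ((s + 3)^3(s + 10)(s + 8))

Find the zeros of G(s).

Set the numerator to zero: 2s^3 + 28s^2 + 202s + 488 = 0, i.e. 2·(s^3 + 14s^2 + 101s + 244) = 0.
Factoring: (s + 4)(s^2 + 10s + 61) = 0.

s = -4, -5 + 6j, -5 - 6j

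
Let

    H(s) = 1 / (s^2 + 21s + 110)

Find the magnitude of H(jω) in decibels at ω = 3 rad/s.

Substitute s = j3: numerator = 1, denominator = 101 + j63.
|H(j3)| = |1| / |101 + j63| = 1 / 119.04 ≈ 0.008401.
In decibels: 20·log₁₀(0.008401) ≈ -41.5 dB.

|H(j3)|_dB ≈ -41.5 dB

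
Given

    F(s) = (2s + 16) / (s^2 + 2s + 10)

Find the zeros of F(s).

Set the numerator to zero: 2s + 16 = 0, i.e. 2·(s + 8) = 0.
So s = -8.

s = -8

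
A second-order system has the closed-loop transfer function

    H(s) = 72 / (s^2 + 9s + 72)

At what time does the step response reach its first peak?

Comparing s^2 + 9s + 72 to s^2 + 2ζωₙs + ωₙ²: ωₙ = √72 ≈ 8.485 rad/s and ζ = 9/(2·√72) ≈ 0.5303.
ζωₙ = 9/2 = 4.5, so ω_d = ωₙ√(1−ζ²) = √(ωₙ² − (ζωₙ)²) = √(72 − 4.5²) = √51.75 ≈ 7.194 rad/s.
t_p = π/ω_d = π/7.194 ≈ 0.4367 s.

t_p ≈ 0.4367 s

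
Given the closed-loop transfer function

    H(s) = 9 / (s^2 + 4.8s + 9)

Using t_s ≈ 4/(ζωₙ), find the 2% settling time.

Comparing s^2 + 4.8s + 9 to s^2 + 2ζωₙs + ωₙ²: ωₙ = 3 rad/s and ζ = 4.8/(2·3) = 0.8.
ζωₙ = 4.8/2 = 2.4, so t_s ≈ 4/(ζωₙ) = 4/2.4 ≈ 1.667 s.

t_s ≈ 1.667 s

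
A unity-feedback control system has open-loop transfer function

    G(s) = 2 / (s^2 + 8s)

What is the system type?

Type 1

The denominator has 1 factor of s at the origin (free integrator), so this is a Type 1 system.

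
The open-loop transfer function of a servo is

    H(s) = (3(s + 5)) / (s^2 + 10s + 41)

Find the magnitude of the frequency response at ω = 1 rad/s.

|H(j1)| ≈ 0.3710

Substitute s = j1: numerator = 15 + j3, denominator = 40 + j10.
|H(j1)| = |15 + j3| / |40 + j10| = 15.297 / 41.231 ≈ 0.3710.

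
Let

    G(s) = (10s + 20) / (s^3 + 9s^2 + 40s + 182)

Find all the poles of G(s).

s = -1 + 5j, -1 - 5j, -7

The poles are the roots of the denominator s^3 + 9s^2 + 40s + 182 = 0.
Trying s = -7: the polynomial evaluates to 0, so (s + 7) is a factor.
Dividing out leaves s^2 + 2s + 26 = 0.
The quadratic formula then gives s = -1 ± 5j.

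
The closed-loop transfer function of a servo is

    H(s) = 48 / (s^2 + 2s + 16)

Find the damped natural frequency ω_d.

Comparing s^2 + 2s + 16 to s^2 + 2ζωₙs + ωₙ²: ωₙ = 4 rad/s and ζ = 2/(2·4) = 0.25.
ζωₙ = 2/2 = 1, so ω_d = ωₙ√(1−ζ²) = √(ωₙ² − (ζωₙ)²) = √(16 − 1²) = √15 ≈ 3.873 rad/s.

ω_d ≈ 3.873 rad/s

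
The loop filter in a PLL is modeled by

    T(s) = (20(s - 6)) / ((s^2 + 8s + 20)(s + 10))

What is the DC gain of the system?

T(0) = -3/5 ≈ -0.6000

At s = 0 each factor (s + a) contributes a and each (s^2 + bs + c) contributes c.
T(0) = 20·(-6) / ((20) · (10)) = -120/200 = -3/5.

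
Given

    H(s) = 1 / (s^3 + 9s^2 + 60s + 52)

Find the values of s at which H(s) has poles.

The poles are the roots of the denominator s^3 + 9s^2 + 60s + 52 = 0.
Trying s = -1: the polynomial evaluates to 0, so (s + 1) is a factor.
Dividing out leaves s^2 + 8s + 52 = 0.
The quadratic formula then gives s = -4 ± 6j.

s = -4 + 6j, -4 - 6j, -1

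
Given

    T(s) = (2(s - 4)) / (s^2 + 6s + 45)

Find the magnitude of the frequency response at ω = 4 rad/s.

|T(j4)| ≈ 0.3006

Substitute s = j4: numerator = -8 + j8, denominator = 29 + j24.
|T(j4)| = |-8 + j8| / |29 + j24| = 11.314 / 37.643 ≈ 0.3006.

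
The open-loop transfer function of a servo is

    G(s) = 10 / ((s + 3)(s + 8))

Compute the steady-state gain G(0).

G(0) = 5/12 ≈ 0.4167

At s = 0 each factor (s + a) contributes a and each (s^2 + bs + c) contributes c.
G(0) = 10·1 / ((3) · (8)) = 10/24 = 5/12.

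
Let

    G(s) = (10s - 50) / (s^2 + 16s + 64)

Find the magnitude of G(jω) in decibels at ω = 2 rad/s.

|G(j2)|_dB ≈ -2.03 dB

Substitute s = j2: numerator = -50 + j20, denominator = 60 + j32.
|G(j2)| = |-50 + j20| / |60 + j32| = 53.852 / 68 ≈ 0.7919.
In decibels: 20·log₁₀(0.7919) ≈ -2.03 dB.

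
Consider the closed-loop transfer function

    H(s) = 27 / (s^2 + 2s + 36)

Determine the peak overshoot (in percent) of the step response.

%OS ≈ 58.8%

Comparing s^2 + 2s + 36 to s^2 + 2ζωₙs + ωₙ²: ωₙ = 6 rad/s and ζ = 2/(2·6) ≈ 0.1667.
%OS = 100·exp(−πζ/√(1−ζ²)) = 100·exp(−π·0.1667/√(1−0.1667²)) ≈ 58.8%.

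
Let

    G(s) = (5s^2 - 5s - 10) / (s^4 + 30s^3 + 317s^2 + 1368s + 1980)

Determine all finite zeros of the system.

s = -1, 2

Set the numerator to zero: 5s^2 - 5s - 10 = 0, i.e. 5·(s^2 - s - 2) = 0.
Factoring: (s + 1)(s - 2) = 0.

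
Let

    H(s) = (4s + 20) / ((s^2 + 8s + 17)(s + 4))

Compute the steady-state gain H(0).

Set s = 0: H(0) = (20) / (68) = 5/17.

H(0) = 5/17 ≈ 0.2941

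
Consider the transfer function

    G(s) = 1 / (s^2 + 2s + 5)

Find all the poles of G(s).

s = -1 ± 2j

The poles are the roots of the denominator s^2 + 2s + 5 = 0.
Using the quadratic formula: s = (-2 ± √(-16))/2 = -1 ± 2j.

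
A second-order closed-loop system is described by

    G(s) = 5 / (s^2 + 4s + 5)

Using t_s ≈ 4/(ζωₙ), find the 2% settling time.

t_s ≈ 2 s

Comparing s^2 + 4s + 5 to s^2 + 2ζωₙs + ωₙ²: ωₙ = √5 ≈ 2.236 rad/s and ζ = 4/(2·√5) ≈ 0.8944.
ζωₙ = 4/2 = 2, so t_s ≈ 4/(ζωₙ) = 4/2 = 2 s.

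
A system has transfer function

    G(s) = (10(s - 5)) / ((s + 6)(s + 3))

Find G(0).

G(0) = -25/9 ≈ -2.778

At s = 0 each factor (s + a) contributes a and each (s^2 + bs + c) contributes c.
G(0) = 10·(-5) / ((6) · (3)) = -50/18 = -25/9.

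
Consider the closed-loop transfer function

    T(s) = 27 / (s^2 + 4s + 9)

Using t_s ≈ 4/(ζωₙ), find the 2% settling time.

Comparing s^2 + 4s + 9 to s^2 + 2ζωₙs + ωₙ²: ωₙ = 3 rad/s and ζ = 4/(2·3) ≈ 0.6667.
ζωₙ = 4/2 = 2, so t_s ≈ 4/(ζωₙ) = 4/2 = 2 s.

t_s ≈ 2 s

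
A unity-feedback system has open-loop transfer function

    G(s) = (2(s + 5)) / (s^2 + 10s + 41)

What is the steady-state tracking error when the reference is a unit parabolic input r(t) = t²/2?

G(s) has no poles at the origin.
This is a Type 0 system; Ka = lim_{s→0} s^2·G(s) = 0, so the steady-state error for a parabola input is infinite.

e_ss = ∞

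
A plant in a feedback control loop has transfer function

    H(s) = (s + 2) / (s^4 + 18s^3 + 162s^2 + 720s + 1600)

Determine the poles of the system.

s = -4 + 4j, -4 - 4j, -5 + 5j, -5 - 5j

The poles are the roots of the denominator s^4 + 18s^3 + 162s^2 + 720s + 1600 = 0.
No real roots exist; factor into two real quadratics: (s^2 + 8s + 32)(s^2 + 10s + 50) = 0.
Each quadratic gives a conjugate pair via the quadratic formula.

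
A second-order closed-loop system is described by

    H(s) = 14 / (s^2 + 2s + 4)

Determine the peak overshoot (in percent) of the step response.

Comparing s^2 + 2s + 4 to s^2 + 2ζωₙs + ωₙ²: ωₙ = 2 rad/s and ζ = 2/(2·2) = 0.5.
%OS = 100·exp(−πζ/√(1−ζ²)) = 100·exp(−π·0.5/√(1−0.5²)) ≈ 16.3%.

%OS ≈ 16.3%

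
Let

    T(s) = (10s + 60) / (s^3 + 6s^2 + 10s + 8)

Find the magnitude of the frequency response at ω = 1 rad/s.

Substitute s = j1: numerator = 60 + j10, denominator = 2 + j9.
|T(j1)| = |60 + j10| / |2 + j9| = 60.828 / 9.2195 ≈ 6.598.

|T(j1)| ≈ 6.598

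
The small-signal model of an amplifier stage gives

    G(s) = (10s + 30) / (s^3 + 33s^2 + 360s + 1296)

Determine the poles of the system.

s = -12, -12, -9

The poles are the roots of the denominator s^3 + 33s^2 + 360s + 1296 = 0.
Trying s = -12: the polynomial evaluates to 0, so (s + 12) is a factor.
Dividing out leaves s^2 + 21s + 108 = 0.
Factoring the quadratic: (s + 12)(s + 9) = 0.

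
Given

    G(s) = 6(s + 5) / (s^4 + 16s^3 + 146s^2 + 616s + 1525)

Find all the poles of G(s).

The poles are the roots of the denominator s^4 + 16s^3 + 146s^2 + 616s + 1525 = 0.
No real roots exist; factor into two real quadratics: (s^2 + 6s + 25)(s^2 + 10s + 61) = 0.
Each quadratic gives a conjugate pair via the quadratic formula.

s = -3 + 4j, -3 - 4j, -5 + 6j, -5 - 6j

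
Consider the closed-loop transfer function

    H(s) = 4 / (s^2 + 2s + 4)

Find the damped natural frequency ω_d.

Comparing s^2 + 2s + 4 to s^2 + 2ζωₙs + ωₙ²: ωₙ = 2 rad/s and ζ = 2/(2·2) = 0.5.
ζωₙ = 2/2 = 1, so ω_d = ωₙ√(1−ζ²) = √(ωₙ² − (ζωₙ)²) = √(4 − 1²) = √3 ≈ 1.732 rad/s.

ω_d ≈ 1.732 rad/s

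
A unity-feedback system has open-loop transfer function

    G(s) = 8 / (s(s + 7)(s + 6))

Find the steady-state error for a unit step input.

e_ss = 0

G(s) has one pole at the origin.
This is a Type 1 system; for a step input the steady-state error is zero.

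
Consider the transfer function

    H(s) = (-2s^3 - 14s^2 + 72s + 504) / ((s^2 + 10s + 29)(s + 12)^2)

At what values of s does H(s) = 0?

Set the numerator to zero: -2s^3 - 14s^2 + 72s + 504 = 0, i.e. -2·(s^3 + 7s^2 - 36s - 252) = 0.
Factoring: (s - 6)(s + 7)(s + 6) = 0.

s = 6, -7, -6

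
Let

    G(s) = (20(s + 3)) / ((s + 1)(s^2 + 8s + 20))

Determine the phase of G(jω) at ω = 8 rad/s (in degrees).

∠G(j8) ≈ -137.9°

At s = j8: numerator = 60 + j160, denominator = -556 - j288.
∠G = ∠num − ∠den = 69.444° − (-152.62°) = 222.1°, which wraps to -137.9°.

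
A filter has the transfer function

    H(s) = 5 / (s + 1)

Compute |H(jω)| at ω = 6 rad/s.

Substitute s = j6: numerator = 5, denominator = 1 + j6.
|H(j6)| = |5| / |1 + j6| = 5 / 6.0828 ≈ 0.8220.

|H(j6)| ≈ 0.8220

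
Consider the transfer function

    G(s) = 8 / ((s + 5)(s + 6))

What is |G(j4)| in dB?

Substitute s = j4: numerator = 8, denominator = 14 + j44.
|G(j4)| = |8| / |14 + j44| = 8 / 46.174 ≈ 0.1733.
In decibels: 20·log₁₀(0.1733) ≈ -15.2 dB.

|G(j4)|_dB ≈ -15.2 dB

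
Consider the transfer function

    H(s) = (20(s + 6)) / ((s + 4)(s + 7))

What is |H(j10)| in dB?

Substitute s = j10: numerator = 120 + j200, denominator = -72 + j110.
|H(j10)| = |120 + j200| / |-72 + j110| = 233.24 / 131.47 ≈ 1.774.
In decibels: 20·log₁₀(1.774) ≈ 4.98 dB.

|H(j10)|_dB ≈ 4.98 dB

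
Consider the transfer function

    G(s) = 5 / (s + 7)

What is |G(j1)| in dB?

|G(j1)|_dB ≈ -3.01 dB

Substitute s = j1: numerator = 5, denominator = 7 + j1.
|G(j1)| = |5| / |7 + j1| = 5 / 7.0711 ≈ 0.7071.
In decibels: 20·log₁₀(0.7071) ≈ -3.01 dB.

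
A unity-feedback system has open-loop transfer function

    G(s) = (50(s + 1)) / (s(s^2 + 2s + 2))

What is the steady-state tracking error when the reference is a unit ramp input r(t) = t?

G(s) has one pole at the origin.
This is a Type 1 system. Kv = lim_{s→0} s·G(s) = 50/2 = 25.
e_ss = 1/Kv = 1/(25) = 1/25 ≈ 0.04000.

e_ss = 0.04000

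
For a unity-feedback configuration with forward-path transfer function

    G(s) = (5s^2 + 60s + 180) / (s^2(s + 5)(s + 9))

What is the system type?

The denominator has 2 factors of s at the origin (free integrators), so this is a Type 2 system.

Type 2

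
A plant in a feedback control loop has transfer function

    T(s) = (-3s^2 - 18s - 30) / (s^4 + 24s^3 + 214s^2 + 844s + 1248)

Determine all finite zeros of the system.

Set the numerator to zero: -3s^2 - 18s - 30 = 0, i.e. -3·(s^2 + 6s + 10) = 0.
Factoring: (s^2 + 6s + 10) = 0.

s = -3 + j, -3 - j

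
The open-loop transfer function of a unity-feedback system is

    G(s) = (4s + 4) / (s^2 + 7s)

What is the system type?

Type 1

Factor s from the denominator: s^2 + 7s = s·(s + 7).
There is 1 pole at the origin, so the system is Type 1.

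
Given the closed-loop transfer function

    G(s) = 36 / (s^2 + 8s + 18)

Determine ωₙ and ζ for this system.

ωₙ ≈ 4.243 rad/s, ζ ≈ 0.9428

Compare the denominator to the standard form s^2 + 2ζωₙs + ωₙ².
ωₙ² = 18, so ωₙ = √18 ≈ 4.243 rad/s.
2ζωₙ = 8, so ζ = 8/(2·√18) ≈ 0.9428.
With ζ = 0.9428 the response is underdamped.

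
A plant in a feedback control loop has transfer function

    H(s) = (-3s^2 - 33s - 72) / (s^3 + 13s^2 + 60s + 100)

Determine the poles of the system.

The poles are the roots of the denominator s^3 + 13s^2 + 60s + 100 = 0.
Trying s = -5: the polynomial evaluates to 0, so (s + 5) is a factor.
Dividing out leaves s^2 + 8s + 20 = 0.
The quadratic formula then gives s = -4 ± 2j.

s = -4 ± 2j, -5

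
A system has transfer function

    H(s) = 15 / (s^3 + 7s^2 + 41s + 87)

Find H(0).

Set s = 0: H(0) = (15) / (87) = 5/29.

H(0) = 5/29 ≈ 0.1724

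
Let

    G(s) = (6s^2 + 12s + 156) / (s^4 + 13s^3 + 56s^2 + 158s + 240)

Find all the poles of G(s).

The poles are the roots of the denominator s^4 + 13s^3 + 56s^2 + 158s + 240 = 0.
Trying s = -3: the polynomial evaluates to 0, so (s + 3) is a factor.
Dividing out leaves s^3 + 10s^2 + 26s + 80 = 0.
This factors further as (s^2 + 2s + 10)(s + 8) = 0.

s = -3, -1 ± 3j, -8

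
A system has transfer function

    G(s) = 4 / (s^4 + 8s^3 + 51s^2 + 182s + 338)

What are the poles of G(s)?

The poles are the roots of the denominator s^4 + 8s^3 + 51s^2 + 182s + 338 = 0.
No real roots exist; factor into two real quadratics: (s^2 + 6s + 13)(s^2 + 2s + 26) = 0.
Each quadratic gives a conjugate pair via the quadratic formula.

s = -3 + 2j, -3 - 2j, -1 + 5j, -1 - 5j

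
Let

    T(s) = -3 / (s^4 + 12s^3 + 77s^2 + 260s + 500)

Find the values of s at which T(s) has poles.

s = -2 ± 4j, -4 ± 3j

The poles are the roots of the denominator s^4 + 12s^3 + 77s^2 + 260s + 500 = 0.
No real roots exist; factor into two real quadratics: (s^2 + 4s + 20)(s^2 + 8s + 25) = 0.
Each quadratic gives a conjugate pair via the quadratic formula.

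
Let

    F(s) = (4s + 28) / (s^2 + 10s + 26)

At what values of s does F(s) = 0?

Set the numerator to zero: 4s + 28 = 0, i.e. 4·(s + 7) = 0.
So s = -7.

s = -7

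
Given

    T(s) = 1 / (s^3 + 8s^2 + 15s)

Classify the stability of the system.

The denominator s^3 + 8s^2 + 15s factors as s(s + 5)(s + 3), giving poles at s = 0, -5, -3.
Since the simple pole(s) at s = 0 lie on the jω-axis with none in the right half-plane, the system is marginally stable.

marginally stable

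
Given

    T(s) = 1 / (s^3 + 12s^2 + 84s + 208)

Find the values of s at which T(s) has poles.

The poles are the roots of the denominator s^3 + 12s^2 + 84s + 208 = 0.
Trying s = -4: the polynomial evaluates to 0, so (s + 4) is a factor.
Dividing out leaves s^2 + 8s + 52 = 0.
The quadratic formula then gives s = -4 ± 6j.

s = -4 + 6j, -4 - 6j, -4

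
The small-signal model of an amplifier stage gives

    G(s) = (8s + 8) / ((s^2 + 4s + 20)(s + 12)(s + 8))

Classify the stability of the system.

The poles can be read from the denominator factors: s = -2 + 4j, -2 - 4j, -12, -8.
Since all poles lie strictly in the left half-plane, the system is stable.

stable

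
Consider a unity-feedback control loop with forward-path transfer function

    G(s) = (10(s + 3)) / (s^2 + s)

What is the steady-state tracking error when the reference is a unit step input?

G(s) has one pole at the origin.
This is a Type 1 system; for a step input the steady-state error is zero.

e_ss = 0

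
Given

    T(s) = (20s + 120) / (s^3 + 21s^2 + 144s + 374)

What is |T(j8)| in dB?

Substitute s = j8: numerator = 120 + j160, denominator = -970 + j640.
|T(j8)| = |120 + j160| / |-970 + j640| = 200 / 1162.1 ≈ 0.1721.
In decibels: 20·log₁₀(0.1721) ≈ -15.3 dB.

|T(j8)|_dB ≈ -15.3 dB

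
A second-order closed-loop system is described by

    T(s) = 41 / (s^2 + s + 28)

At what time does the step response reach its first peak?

t_p ≈ 0.5964 s

Comparing s^2 + s + 28 to s^2 + 2ζωₙs + ωₙ²: ωₙ = √28 ≈ 5.292 rad/s and ζ = 1/(2·√28) ≈ 0.09449.
ζωₙ = 1/2 = 0.5, so ω_d = ωₙ√(1−ζ²) = √(ωₙ² − (ζωₙ)²) = √(28 − 0.5²) = √27.75 ≈ 5.268 rad/s.
t_p = π/ω_d = π/5.268 ≈ 0.5964 s.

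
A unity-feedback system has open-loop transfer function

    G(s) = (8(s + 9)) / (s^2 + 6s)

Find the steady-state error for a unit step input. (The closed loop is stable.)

G(s) has one pole at the origin.
This is a Type 1 system; for a step input the steady-state error is zero.

e_ss = 0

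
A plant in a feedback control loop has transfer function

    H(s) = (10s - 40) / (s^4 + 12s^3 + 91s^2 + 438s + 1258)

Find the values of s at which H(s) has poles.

s = -1 ± 6j, -5 ± 3j

The poles are the roots of the denominator s^4 + 12s^3 + 91s^2 + 438s + 1258 = 0.
No real roots exist; factor into two real quadratics: (s^2 + 2s + 37)(s^2 + 10s + 34) = 0.
Each quadratic gives a conjugate pair via the quadratic formula.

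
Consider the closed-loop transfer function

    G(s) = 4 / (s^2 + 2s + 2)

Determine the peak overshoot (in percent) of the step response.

%OS ≈ 4.32%

Comparing s^2 + 2s + 2 to s^2 + 2ζωₙs + ωₙ²: ωₙ = √2 ≈ 1.414 rad/s and ζ = 2/(2·√2) ≈ 0.7071.
%OS = 100·exp(−πζ/√(1−ζ²)) = 100·exp(−π·0.7071/√(1−0.7071²)) ≈ 4.32%.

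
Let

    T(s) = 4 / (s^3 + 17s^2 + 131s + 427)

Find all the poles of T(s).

s = -5 + 6j, -5 - 6j, -7

The poles are the roots of the denominator s^3 + 17s^2 + 131s + 427 = 0.
Trying s = -7: the polynomial evaluates to 0, so (s + 7) is a factor.
Dividing out leaves s^2 + 10s + 61 = 0.
The quadratic formula then gives s = -5 ± 6j.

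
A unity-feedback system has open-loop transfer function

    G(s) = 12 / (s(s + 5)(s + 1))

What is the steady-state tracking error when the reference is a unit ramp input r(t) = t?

e_ss = 0.4167

G(s) has one pole at the origin.
This is a Type 1 system. Kv = lim_{s→0} s·G(s) = 12/5.
e_ss = 1/Kv = 1/(12/5) = 5/12 ≈ 0.4167.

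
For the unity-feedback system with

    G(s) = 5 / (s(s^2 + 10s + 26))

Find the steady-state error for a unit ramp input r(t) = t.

G(s) has one pole at the origin.
This is a Type 1 system. Kv = lim_{s→0} s·G(s) = 5/26.
e_ss = 1/Kv = 1/(5/26) = 26/5 ≈ 5.200.

e_ss = 5.200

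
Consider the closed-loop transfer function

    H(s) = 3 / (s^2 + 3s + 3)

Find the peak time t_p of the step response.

Comparing s^2 + 3s + 3 to s^2 + 2ζωₙs + ωₙ²: ωₙ = √3 ≈ 1.732 rad/s and ζ = 3/(2·√3) ≈ 0.8660.
ζωₙ = 3/2 = 1.5, so ω_d = ωₙ√(1−ζ²) = √(ωₙ² − (ζωₙ)²) = √(3 − 1.5²) = √0.75 ≈ 0.8660 rad/s.
t_p = π/ω_d = π/0.8660 ≈ 3.628 s.

t_p ≈ 3.628 s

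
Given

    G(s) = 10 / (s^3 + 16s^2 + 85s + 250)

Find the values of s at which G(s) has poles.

The poles are the roots of the denominator s^3 + 16s^2 + 85s + 250 = 0.
Trying s = -10: the polynomial evaluates to 0, so (s + 10) is a factor.
Dividing out leaves s^2 + 6s + 25 = 0.
The quadratic formula then gives s = -3 ± 4j.

s = -10, -3 ± 4j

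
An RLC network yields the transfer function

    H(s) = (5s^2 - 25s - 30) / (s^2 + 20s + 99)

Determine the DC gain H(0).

H(0) = -10/33 ≈ -0.3030

Set s = 0: H(0) = (-30) / (99) = -10/33.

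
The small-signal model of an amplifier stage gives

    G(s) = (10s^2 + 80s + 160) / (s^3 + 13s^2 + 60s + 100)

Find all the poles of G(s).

s = -4 + 2j, -4 - 2j, -5

The poles are the roots of the denominator s^3 + 13s^2 + 60s + 100 = 0.
Trying s = -5: the polynomial evaluates to 0, so (s + 5) is a factor.
Dividing out leaves s^2 + 8s + 20 = 0.
The quadratic formula then gives s = -4 ± 2j.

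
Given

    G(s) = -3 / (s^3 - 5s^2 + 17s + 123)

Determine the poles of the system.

The poles are the roots of the denominator s^3 - 5s^2 + 17s + 123 = 0.
Trying s = -3: the polynomial evaluates to 0, so (s + 3) is a factor.
Dividing out leaves s^2 - 8s + 41 = 0.
The quadratic formula then gives s = 4 ± 5j.

s = 4 + 5j, 4 - 5j, -3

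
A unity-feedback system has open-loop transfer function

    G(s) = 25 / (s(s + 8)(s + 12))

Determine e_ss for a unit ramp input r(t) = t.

G(s) has one pole at the origin.
This is a Type 1 system. Kv = lim_{s→0} s·G(s) = 25/96.
e_ss = 1/Kv = 1/(25/96) = 96/25 ≈ 3.840.

e_ss = 3.840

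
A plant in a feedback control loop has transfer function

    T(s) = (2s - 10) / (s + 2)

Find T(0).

T(0) = -5

Set s = 0: T(0) = (-10) / (2) = -5.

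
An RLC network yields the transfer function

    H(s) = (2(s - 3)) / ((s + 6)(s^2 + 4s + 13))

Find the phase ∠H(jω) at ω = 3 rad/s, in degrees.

At s = j3: numerator = -6 + j6, denominator = -12 + j84.
∠H = ∠num − ∠den = 135° − (98.130°) = 36.87°.

∠H(j3) ≈ 36.87°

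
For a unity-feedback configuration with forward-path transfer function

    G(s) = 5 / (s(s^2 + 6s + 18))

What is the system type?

Type 1

The denominator has 1 factor of s at the origin (free integrator), so this is a Type 1 system.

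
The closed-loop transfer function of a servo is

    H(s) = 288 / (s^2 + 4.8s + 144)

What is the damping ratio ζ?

ζ = 0.2

Compare the denominator to the standard form s^2 + 2ζωₙs + ωₙ².
ωₙ² = 144, so ωₙ = 12 rad/s.
2ζωₙ = 4.8, so ζ = 4.8/(2·12) = 0.2.
With ζ = 0.2 the response is underdamped.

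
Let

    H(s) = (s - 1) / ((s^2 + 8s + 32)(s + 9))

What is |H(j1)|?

|H(j1)| ≈ 0.004878

Substitute s = j1: numerator = -1 + j1, denominator = 271 + j103.
|H(j1)| = |-1 + j1| / |271 + j103| = 1.4142 / 289.91 ≈ 0.004878.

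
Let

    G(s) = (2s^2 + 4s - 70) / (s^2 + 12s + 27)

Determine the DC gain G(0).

G(0) = -70/27 ≈ -2.593

Set s = 0: G(0) = (-70) / (27) = -70/27.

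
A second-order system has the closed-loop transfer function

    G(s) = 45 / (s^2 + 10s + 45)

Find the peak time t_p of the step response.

Comparing s^2 + 10s + 45 to s^2 + 2ζωₙs + ωₙ²: ωₙ = √45 ≈ 6.708 rad/s and ζ = 10/(2·√45) ≈ 0.7454.
ζωₙ = 10/2 = 5, so ω_d = ωₙ√(1−ζ²) = √(ωₙ² − (ζωₙ)²) = √(45 − 5²) = √20 ≈ 4.472 rad/s.
t_p = π/ω_d = π/4.472 ≈ 0.7025 s.

t_p ≈ 0.7025 s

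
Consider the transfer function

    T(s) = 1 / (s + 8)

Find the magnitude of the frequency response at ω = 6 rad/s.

Substitute s = j6: numerator = 1, denominator = 8 + j6.
|T(j6)| = |1| / |8 + j6| = 1 / 10 = 0.1000.

|T(j6)| = 0.1000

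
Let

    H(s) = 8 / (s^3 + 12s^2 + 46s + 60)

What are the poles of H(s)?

The poles are the roots of the denominator s^3 + 12s^2 + 46s + 60 = 0.
Trying s = -6: the polynomial evaluates to 0, so (s + 6) is a factor.
Dividing out leaves s^2 + 6s + 10 = 0.
The quadratic formula then gives s = -3 ± 1j.

s = -3 + j, -3 - j, -6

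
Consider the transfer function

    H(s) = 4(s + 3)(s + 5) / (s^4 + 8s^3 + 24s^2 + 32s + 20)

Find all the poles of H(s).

The poles are the roots of the denominator s^4 + 8s^3 + 24s^2 + 32s + 20 = 0.
No real roots exist; factor into two real quadratics: (s^2 + 6s + 10)(s^2 + 2s + 2) = 0.
Each quadratic gives a conjugate pair via the quadratic formula.

s = -3 + j, -3 - j, -1 + j, -1 - j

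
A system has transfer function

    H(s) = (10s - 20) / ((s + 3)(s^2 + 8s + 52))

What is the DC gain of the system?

H(0) = -5/39 ≈ -0.1282

Set s = 0: H(0) = (-20) / (156) = -5/39.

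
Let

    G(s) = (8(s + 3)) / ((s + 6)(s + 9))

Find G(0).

At s = 0 each factor (s + a) contributes a and each (s^2 + bs + c) contributes c.
G(0) = 8·(3) / ((6) · (9)) = 24/54 = 4/9.

G(0) = 4/9 ≈ 0.4444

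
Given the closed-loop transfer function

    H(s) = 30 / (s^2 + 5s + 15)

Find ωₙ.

Compare the denominator to the standard form s^2 + 2ζωₙs + ωₙ².
ωₙ² = 15, so ωₙ = √15 ≈ 3.873 rad/s.

ωₙ ≈ 3.873 rad/s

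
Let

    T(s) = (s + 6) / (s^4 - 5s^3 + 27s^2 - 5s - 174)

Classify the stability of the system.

unstable

The denominator s^4 - 5s^3 + 27s^2 - 5s - 174 factors as (s^2 - 4s + 29)(s + 2)(s - 3), giving poles at s = 2 + 5j, 2 - 5j, -2, 3.
Since the pole(s) at s = 2 + 5j, 2 - 5j, 3 lie in the right half-plane, the system is unstable.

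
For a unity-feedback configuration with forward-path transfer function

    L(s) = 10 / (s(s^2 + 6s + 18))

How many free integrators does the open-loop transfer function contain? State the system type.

The denominator has 1 factor of s at the origin (free integrator), so this is a Type 1 system.

Type 1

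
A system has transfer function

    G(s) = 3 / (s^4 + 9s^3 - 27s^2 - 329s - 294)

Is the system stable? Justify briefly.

The denominator s^4 + 9s^3 - 27s^2 - 329s - 294 factors as (s + 7)^2(s - 6)(s + 1), giving poles at s = -7, -7, 6, -1.
Since the pole(s) at s = 6 lie in the right half-plane, the system is unstable.

unstable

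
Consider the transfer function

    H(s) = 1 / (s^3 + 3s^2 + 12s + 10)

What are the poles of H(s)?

s = -1, -1 + 3j, -1 - 3j

The poles are the roots of the denominator s^3 + 3s^2 + 12s + 10 = 0.
Trying s = -1: the polynomial evaluates to 0, so (s + 1) is a factor.
Dividing out leaves s^2 + 2s + 10 = 0.
The quadratic formula then gives s = -1 ± 3j.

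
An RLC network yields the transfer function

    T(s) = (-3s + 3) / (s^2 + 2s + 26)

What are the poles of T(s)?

The poles are the roots of the denominator s^2 + 2s + 26 = 0.
Using the quadratic formula: s = (-2 ± √(-100))/2 = -1 ± 5j.

s = -1 ± 5j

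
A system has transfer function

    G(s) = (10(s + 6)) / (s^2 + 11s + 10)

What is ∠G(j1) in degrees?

At s = j1: numerator = 60 + j10, denominator = 9 + j11.
∠G = ∠num − ∠den = 9.4623° − (50.711°) = -41.25°.

∠G(j1) ≈ -41.25°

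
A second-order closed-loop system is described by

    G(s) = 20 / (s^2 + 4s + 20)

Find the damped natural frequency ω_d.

Comparing s^2 + 4s + 20 to s^2 + 2ζωₙs + ωₙ²: ωₙ = √20 ≈ 4.472 rad/s and ζ = 4/(2·√20) ≈ 0.4472.
ζωₙ = 4/2 = 2, so ω_d = ωₙ√(1−ζ²) = √(ωₙ² − (ζωₙ)²) = √(20 − 2²) = √16 = 4 rad/s.

ω_d = 4 rad/s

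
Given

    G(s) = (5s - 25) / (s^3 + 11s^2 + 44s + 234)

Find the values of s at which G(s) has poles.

s = -1 + 5j, -1 - 5j, -9

The poles are the roots of the denominator s^3 + 11s^2 + 44s + 234 = 0.
Trying s = -9: the polynomial evaluates to 0, so (s + 9) is a factor.
Dividing out leaves s^2 + 2s + 26 = 0.
The quadratic formula then gives s = -1 ± 5j.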